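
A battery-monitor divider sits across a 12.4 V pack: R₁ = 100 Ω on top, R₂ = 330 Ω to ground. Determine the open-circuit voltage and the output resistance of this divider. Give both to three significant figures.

V_th is the open-circuit tap voltage: 12.4 × 330/(100 + 330) = 9.52 V.
With the supply zeroed, R₁ and R₂ appear in parallel from the tap: R_th = R₁‖R₂ = (100 × 330)/430.0 = 76.7 Ω.

V_th = 9.52 V, R_th = 76.7 Ω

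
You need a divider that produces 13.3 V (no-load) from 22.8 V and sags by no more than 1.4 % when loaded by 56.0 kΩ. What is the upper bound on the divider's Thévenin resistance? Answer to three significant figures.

Loading drop = R_th/(R_th + R_L) ≤ 0.0140, so R_th ≤ R_L · ε/(1−ε) = 56.0 kΩ × 0.0140/0.9860 = 795 Ω.

R_th ≤ 795 Ω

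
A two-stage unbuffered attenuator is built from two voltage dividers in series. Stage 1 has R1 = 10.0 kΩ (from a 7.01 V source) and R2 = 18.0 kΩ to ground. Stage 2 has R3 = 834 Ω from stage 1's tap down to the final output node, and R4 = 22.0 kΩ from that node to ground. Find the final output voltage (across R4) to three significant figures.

Stage 2 presents R3+R4 = 22830 Ω as a load on stage 1's tap.
Stage 1's lower leg becomes R2‖(R3+R4) = 10070 Ω, so V_mid = 7.01 × 10070/20070 = 3.516 V.
Stage 2 is itself unloaded: V_out = V_mid × R4/(R3+R4) = 3.516 × 22000/22830 = 3.39 V.

V_out ≈ 3.39 V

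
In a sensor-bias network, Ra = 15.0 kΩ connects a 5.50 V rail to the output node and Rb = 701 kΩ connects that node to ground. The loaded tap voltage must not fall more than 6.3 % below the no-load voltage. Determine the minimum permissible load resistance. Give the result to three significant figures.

Output resistance R_th = Ra‖Rb = (15.0 × 701)/716.0 = 14.69 kΩ.
The fractional drop is R_th/(R_th + R_L); requiring this ≤ 0.0630 gives R_L ≥ R_th(1/0.0630 − 1) = 14.69 × 14.87 = 218 kΩ.

R_L(min) ≈ 218 kΩ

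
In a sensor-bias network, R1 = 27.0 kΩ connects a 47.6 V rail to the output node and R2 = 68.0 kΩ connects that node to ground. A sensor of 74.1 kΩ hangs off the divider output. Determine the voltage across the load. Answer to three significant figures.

The load sits in parallel with R2: R2‖R_L = (68.0 × 74.1) / (68.0 + 74.1) = 35.46 kΩ.
V_out = 47.6 × 35.46 / (27.0 + 35.46) = 47.6 × 35.46/62.46 = 27.0 V.
(Unloaded it would have been 34.1 V.)

V_out ≈ 27.0 V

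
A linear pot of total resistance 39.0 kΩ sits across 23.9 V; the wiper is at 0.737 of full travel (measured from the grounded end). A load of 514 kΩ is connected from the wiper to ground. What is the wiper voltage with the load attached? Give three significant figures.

The wiper splits the pot into (1−α)R = 10.26 kΩ above and αR = 28.74 kΩ below.
Lower section ‖ load = 27.22 kΩ.
V_wiper = 23.9 × 27.22/(10.26 + 27.22) = 17.4 V.

V ≈ 17.4 V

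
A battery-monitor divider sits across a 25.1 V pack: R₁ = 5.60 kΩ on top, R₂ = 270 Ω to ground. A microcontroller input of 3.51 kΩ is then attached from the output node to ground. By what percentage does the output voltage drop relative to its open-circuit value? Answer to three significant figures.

6.84 %

The divider's output (Thévenin) resistance is R₁‖R₂ = 257.6 Ω.
Fractional drop under load = R_th/(R_th + R_L) = 257.6 / (257.6 + 3510) = 0.06837.
So the output falls by 6.84 %.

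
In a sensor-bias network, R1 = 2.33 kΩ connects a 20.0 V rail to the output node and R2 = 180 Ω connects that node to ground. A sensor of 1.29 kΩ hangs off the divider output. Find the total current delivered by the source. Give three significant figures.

I ≈ 8.04 mA

R2‖R_L = 158.0 Ω, so the source sees R1 + R2‖R_L = 2488 Ω.
I = 20.0 V / 2488 Ω = 8.04 mA.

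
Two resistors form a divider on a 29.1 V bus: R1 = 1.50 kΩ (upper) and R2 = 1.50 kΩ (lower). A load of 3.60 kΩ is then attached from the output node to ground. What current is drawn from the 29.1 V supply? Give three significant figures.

I ≈ 11.4 mA

R2‖R_L = 1.059 kΩ, so the source sees R1 + R2‖R_L = 2.559 kΩ.
I = 29.1 V / 2.559 kΩ = 11.4 mA.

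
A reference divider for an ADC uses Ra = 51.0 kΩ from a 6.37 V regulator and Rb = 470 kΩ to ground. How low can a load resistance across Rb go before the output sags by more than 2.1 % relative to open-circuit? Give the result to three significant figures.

Output resistance R_th = Ra‖Rb = (51.0 × 470)/521.0 = 46.01 kΩ.
The fractional drop is R_th/(R_th + R_L); requiring this ≤ 0.0210 gives R_L ≥ R_th(1/0.0210 − 1) = 46.01 × 46.62 = 2.14 MΩ.

R_L(min) ≈ 2.14 MΩ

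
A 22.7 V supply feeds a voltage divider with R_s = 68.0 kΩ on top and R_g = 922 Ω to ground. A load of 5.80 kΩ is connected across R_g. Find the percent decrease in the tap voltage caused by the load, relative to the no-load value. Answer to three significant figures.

The divider's output (Thévenin) resistance is R_s‖R_g = 909.7 Ω.
Fractional drop under load = R_th/(R_th + R_L) = 909.7 / (909.7 + 5800) = 0.1356.
So the output falls by 13.6 %.

13.6 %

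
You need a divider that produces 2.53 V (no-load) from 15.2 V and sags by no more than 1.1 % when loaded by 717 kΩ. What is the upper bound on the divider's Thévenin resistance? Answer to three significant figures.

R_th ≤ 7.97 kΩ

Loading drop = R_th/(R_th + R_L) ≤ 0.0110, so R_th ≤ R_L · ε/(1−ε) = 717 kΩ × 0.0110/0.9890 = 7.97 kΩ.
(Any R1, R2 with R2/(R1+R2) = 0.166 and R1‖R2 ≤ 7.97 kΩ will meet the spec.)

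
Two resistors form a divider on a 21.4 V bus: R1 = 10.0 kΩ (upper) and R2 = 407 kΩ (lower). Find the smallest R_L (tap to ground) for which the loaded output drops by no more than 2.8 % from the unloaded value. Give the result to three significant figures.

Output resistance R_th = R1‖R2 = (10.0 × 407)/417.0 = 9.760 kΩ.
The fractional drop is R_th/(R_th + R_L); requiring this ≤ 0.0280 gives R_L ≥ R_th(1/0.0280 − 1) = 9.760 × 34.71 = 339 kΩ.

R_L(min) ≈ 339 kΩ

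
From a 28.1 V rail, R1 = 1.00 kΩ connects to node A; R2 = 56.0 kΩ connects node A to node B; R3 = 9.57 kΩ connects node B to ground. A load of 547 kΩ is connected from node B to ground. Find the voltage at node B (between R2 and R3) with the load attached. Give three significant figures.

At node B, R3 is in parallel with the load: R3‖R_L = 9.405 kΩ.
Below node A the resistance is R2 + (R3‖R_L) = 65.41 kΩ, so V_A = 28.1 × 65.41/66.41 = 27.68 V.
Then V_B = V_A × (R3‖R_L)/(R2 + R3‖R_L) = 27.68 × 9.405/65.41 = 3.98 V.

V ≈ 3.98 V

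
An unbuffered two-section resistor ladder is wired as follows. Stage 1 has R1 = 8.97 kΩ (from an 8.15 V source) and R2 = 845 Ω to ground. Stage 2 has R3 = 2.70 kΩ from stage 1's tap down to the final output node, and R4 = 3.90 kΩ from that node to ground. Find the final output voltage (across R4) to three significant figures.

V_out ≈ 0.371 V

Stage 2 presents R3+R4 = 6600 Ω as a load on stage 1's tap.
Stage 1's lower leg becomes R2‖(R3+R4) = 749.1 Ω, so V_mid = 8.15 × 749.1/9719 = 0.6282 V.
Stage 2 is itself unloaded: V_out = V_mid × R4/(R3+R4) = 0.6282 × 3900/6600 = 0.371 V.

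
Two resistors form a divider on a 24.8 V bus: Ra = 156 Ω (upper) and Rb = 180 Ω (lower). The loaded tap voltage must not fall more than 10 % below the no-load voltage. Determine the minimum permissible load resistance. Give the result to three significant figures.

R_L(min) ≈ 752 Ω

Output resistance R_th = Ra‖Rb = (156 × 180)/336.0 = 83.57 Ω.
The fractional drop is R_th/(R_th + R_L); requiring this ≤ 0.100 gives R_L ≥ R_th(1/0.100 − 1) = 83.57 × 9.000 = 752 Ω.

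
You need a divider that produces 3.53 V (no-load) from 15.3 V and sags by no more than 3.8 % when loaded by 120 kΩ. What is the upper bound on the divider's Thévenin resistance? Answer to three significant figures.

Loading drop = R_th/(R_th + R_L) ≤ 0.0380, so R_th ≤ R_L · ε/(1−ε) = 120 kΩ × 0.0380/0.9620 = 4.74 kΩ.
(Any R1, R2 with R2/(R1+R2) = 0.231 and R1‖R2 ≤ 4.74 kΩ will meet the spec.)

R_th ≤ 4.74 kΩ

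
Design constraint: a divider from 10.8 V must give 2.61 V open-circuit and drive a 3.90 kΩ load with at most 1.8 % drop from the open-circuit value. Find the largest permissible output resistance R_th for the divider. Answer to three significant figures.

Loading drop = R_th/(R_th + R_L) ≤ 0.0180, so R_th ≤ R_L · ε/(1−ε) = 3.90 kΩ × 0.0180/0.9820 = 71.5 Ω.

R_th ≤ 71.5 Ω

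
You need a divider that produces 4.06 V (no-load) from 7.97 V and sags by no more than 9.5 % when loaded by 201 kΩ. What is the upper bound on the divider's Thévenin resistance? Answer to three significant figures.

R_th ≤ 21.1 kΩ

Loading drop = R_th/(R_th + R_L) ≤ 0.0950, so R_th ≤ R_L · ε/(1−ε) = 201 kΩ × 0.0950/0.9050 = 21.1 kΩ.
(Any R1, R2 with R2/(R1+R2) = 0.509 and R1‖R2 ≤ 21.1 kΩ will meet the spec.)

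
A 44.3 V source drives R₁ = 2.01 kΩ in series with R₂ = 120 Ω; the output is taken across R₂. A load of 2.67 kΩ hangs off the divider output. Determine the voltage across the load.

The load sits in parallel with R₂: R₂‖R_L = (120 × 2670) / (120 + 2670) = 114.8 Ω.
V_out = 44.3 × 114.8 / (2010 + 114.8) = 44.3 × 114.8/2125 = 2.39 V.

V_out ≈ 2.39 V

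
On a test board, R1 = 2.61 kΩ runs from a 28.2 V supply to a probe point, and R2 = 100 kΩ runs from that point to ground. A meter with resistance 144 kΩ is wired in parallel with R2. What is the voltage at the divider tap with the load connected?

The load sits in parallel with R2: R2‖R_L = (100 × 144) / (100 + 144) = 59.02 kΩ.
V_out = 28.2 × 59.02 / (2.61 + 59.02) = 28.2 × 59.02/61.63 = 27.0 V.

V_out ≈ 27.0 V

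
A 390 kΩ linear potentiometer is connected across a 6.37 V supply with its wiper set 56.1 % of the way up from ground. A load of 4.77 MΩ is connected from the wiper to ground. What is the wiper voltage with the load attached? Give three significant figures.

V ≈ 3.50 V

The wiper splits the pot into (1−α)R = 171.2 kΩ above and αR = 218.8 kΩ below.
Lower section ‖ load = 209.2 kΩ.
V_wiper = 6.37 × 209.2/(171.2 + 209.2) = 3.50 V.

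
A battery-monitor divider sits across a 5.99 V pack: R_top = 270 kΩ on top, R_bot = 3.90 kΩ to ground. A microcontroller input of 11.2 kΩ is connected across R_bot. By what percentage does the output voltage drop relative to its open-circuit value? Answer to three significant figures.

25.6 %

The divider's output (Thévenin) resistance is R_top‖R_bot = 3.844 kΩ.
Fractional drop under load = R_th/(R_th + R_L) = 3.844 / (3.844 + 11.2) = 0.2555.
So the output falls by 25.6 %.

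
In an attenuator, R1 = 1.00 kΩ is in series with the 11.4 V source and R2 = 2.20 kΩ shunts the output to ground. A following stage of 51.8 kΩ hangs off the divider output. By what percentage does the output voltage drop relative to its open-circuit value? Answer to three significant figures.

The divider's output (Thévenin) resistance is R1‖R2 = 0.6875 kΩ.
Fractional drop under load = R_th/(R_th + R_L) = 0.6875 / (0.6875 + 51.8) = 0.01310.
So the output falls by 1.31 %.

1.31 %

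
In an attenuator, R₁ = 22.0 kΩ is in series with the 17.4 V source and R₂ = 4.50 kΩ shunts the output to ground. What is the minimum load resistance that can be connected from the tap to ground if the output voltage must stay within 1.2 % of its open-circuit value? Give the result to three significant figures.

R_L(min) ≈ 308 kΩ

Output resistance R_th = R₁‖R₂ = (22.0 × 4.50)/26.50 = 3.736 kΩ.
The fractional drop is R_th/(R_th + R_L); requiring this ≤ 0.0120 gives R_L ≥ R_th(1/0.0120 − 1) = 3.736 × 82.33 = 308 kΩ.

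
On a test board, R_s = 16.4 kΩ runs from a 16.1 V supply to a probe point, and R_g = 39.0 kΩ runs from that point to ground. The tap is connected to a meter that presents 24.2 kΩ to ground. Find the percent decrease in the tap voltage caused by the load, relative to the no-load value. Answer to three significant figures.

32.3 %

The divider's output (Thévenin) resistance is R_s‖R_g = 11.55 kΩ.
Fractional drop under load = R_th/(R_th + R_L) = 11.55 / (11.55 + 24.2) = 0.3230.
So the output falls by 32.3 %.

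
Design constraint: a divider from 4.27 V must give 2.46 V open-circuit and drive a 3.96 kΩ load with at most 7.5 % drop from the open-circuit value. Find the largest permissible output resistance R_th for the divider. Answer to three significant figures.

R_th ≤ 321 Ω

Loading drop = R_th/(R_th + R_L) ≤ 0.0750, so R_th ≤ R_L · ε/(1−ε) = 3.96 kΩ × 0.0750/0.9250 = 321 Ω.
(Any R1, R2 with R2/(R1+R2) = 0.576 and R1‖R2 ≤ 321 Ω will meet the spec.)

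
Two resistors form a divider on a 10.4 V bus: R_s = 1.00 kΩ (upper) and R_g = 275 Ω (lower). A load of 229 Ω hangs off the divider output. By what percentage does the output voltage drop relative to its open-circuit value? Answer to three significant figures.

The divider's output (Thévenin) resistance is R_s‖R_g = 215.7 Ω.
Fractional drop under load = R_th/(R_th + R_L) = 215.7 / (215.7 + 229) = 0.4850.
So the output falls by 48.5 %.

48.5 %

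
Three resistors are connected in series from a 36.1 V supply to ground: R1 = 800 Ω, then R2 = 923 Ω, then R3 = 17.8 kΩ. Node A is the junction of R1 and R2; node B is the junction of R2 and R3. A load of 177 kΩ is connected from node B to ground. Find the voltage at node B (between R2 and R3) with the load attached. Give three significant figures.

V ≈ 32.6 V

At node B, R3 is in parallel with the load: R3‖R_L = 16170 Ω.
Below node A the resistance is R2 + (R3‖R_L) = 17100 Ω, so V_A = 36.1 × 17100/17900 = 34.49 V.
Then V_B = V_A × (R3‖R_L)/(R2 + R3‖R_L) = 34.49 × 16170/17100 = 32.6 V.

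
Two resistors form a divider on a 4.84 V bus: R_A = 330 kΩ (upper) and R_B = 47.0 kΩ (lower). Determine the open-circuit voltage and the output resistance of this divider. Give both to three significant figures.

V_th = 0.603 V, R_th = 41.1 kΩ

V_th is the open-circuit tap voltage: 4.84 × 47.0/(330 + 47.0) = 0.603 V.
With the supply zeroed, R_A and R_B appear in parallel from the tap: R_th = R_A‖R_B = (330 × 47.0)/377.0 = 41.1 kΩ.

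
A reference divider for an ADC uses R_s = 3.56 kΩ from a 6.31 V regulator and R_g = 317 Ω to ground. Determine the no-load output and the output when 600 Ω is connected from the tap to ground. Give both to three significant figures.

Open-circuit: V = 6.31 × 317/(3560 + 317) = 0.516 V.
With the load, R_g becomes R_g‖R_L = 207.4 Ω, so V = 6.31 × 207.4/3767 = 0.347 V.

Unloaded: 0.516 V; loaded: 0.347 V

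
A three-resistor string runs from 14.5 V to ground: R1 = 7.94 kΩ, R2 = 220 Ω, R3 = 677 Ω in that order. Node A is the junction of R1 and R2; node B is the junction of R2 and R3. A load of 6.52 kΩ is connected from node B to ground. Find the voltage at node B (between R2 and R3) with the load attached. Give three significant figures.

V ≈ 1.01 V

At node B, R3 is in parallel with the load: R3‖R_L = 613.3 Ω.
Below node A the resistance is R2 + (R3‖R_L) = 833.3 Ω, so V_A = 14.5 × 833.3/8773 = 1.377 V.
Then V_B = V_A × (R3‖R_L)/(R2 + R3‖R_L) = 1.377 × 613.3/833.3 = 1.01 V.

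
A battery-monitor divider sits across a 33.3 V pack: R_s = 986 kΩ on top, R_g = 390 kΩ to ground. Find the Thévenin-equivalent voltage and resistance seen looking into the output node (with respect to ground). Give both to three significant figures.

V_th = 9.44 V, R_th = 279 kΩ

V_th is the open-circuit tap voltage: 33.3 × 390/(986 + 390) = 9.44 V.
With the supply zeroed, R_s and R_g appear in parallel from the tap: R_th = R_s‖R_g = (986 × 390)/1376 = 279 kΩ.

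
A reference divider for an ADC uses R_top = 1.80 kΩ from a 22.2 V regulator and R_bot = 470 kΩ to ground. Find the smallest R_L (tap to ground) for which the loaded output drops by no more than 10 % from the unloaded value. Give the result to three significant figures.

R_L(min) ≈ 16.1 kΩ

Output resistance R_th = R_top‖R_bot = (1.80 × 470)/471.8 = 1.793 kΩ.
The fractional drop is R_th/(R_th + R_L); requiring this ≤ 0.100 gives R_L ≥ R_th(1/0.100 − 1) = 1.793 × 9.000 = 16.1 kΩ.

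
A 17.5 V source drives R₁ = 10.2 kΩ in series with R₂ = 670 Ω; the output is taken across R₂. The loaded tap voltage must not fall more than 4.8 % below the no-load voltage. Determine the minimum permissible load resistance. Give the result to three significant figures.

R_L(min) ≈ 12.5 kΩ

Output resistance R_th = R₁‖R₂ = (10200 × 670)/10870 = 628.7 Ω.
The fractional drop is R_th/(R_th + R_L); requiring this ≤ 0.0480 gives R_L ≥ R_th(1/0.0480 − 1) = 628.7 × 19.83 = 12.5 kΩ.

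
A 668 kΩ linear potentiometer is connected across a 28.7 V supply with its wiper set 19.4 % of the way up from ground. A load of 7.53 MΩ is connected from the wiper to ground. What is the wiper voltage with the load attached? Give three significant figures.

The wiper splits the pot into (1−α)R = 538.4 kΩ above and αR = 129.6 kΩ below.
Lower section ‖ load = 127.4 kΩ.
V_wiper = 28.7 × 127.4/(538.4 + 127.4) = 5.49 V.

V ≈ 5.49 V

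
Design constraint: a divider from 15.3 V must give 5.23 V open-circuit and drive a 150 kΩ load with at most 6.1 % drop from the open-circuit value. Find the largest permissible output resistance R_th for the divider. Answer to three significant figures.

R_th ≤ 9.74 kΩ

Loading drop = R_th/(R_th + R_L) ≤ 0.0610, so R_th ≤ R_L · ε/(1−ε) = 150 kΩ × 0.0610/0.9390 = 9.74 kΩ.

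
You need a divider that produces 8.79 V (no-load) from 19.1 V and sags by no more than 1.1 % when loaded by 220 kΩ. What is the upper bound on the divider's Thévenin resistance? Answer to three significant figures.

Loading drop = R_th/(R_th + R_L) ≤ 0.0110, so R_th ≤ R_L · ε/(1−ε) = 220 kΩ × 0.0110/0.9890 = 2.45 kΩ.
(Any R1, R2 with R2/(R1+R2) = 0.460 and R1‖R2 ≤ 2.45 kΩ will meet the spec.)

R_th ≤ 2.45 kΩ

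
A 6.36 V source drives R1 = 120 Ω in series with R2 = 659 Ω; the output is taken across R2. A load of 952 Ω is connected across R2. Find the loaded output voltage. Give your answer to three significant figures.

The load sits in parallel with R2: R2‖R_L = (659 × 952) / (659 + 952) = 389.4 Ω.
V_out = 6.36 × 389.4 / (120 + 389.4) = 6.36 × 389.4/509.4 = 4.86 V.

V_out ≈ 4.86 V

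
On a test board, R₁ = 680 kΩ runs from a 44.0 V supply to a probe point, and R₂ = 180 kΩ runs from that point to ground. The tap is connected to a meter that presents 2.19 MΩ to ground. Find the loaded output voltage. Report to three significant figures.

V_out ≈ 8.65 V

The load sits in parallel with R₂: R₂‖R_L = (180 × 2190) / (180 + 2190) = 166.3 kΩ.
V_out = 44.0 × 166.3 / (680 + 166.3) = 44.0 × 166.3/846.3 = 8.65 V.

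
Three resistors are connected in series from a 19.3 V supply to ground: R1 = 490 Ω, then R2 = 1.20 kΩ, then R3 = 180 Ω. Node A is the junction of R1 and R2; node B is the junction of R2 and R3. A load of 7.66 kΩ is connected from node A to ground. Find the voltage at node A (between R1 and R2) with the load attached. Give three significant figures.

Below node A the series string R2+R3 = 1380 Ω sits in parallel with the 7660 Ω load: 1169 Ω.
V_A = 19.3 × 1169/(490 + 1169) = 13.6 V.

V ≈ 13.6 V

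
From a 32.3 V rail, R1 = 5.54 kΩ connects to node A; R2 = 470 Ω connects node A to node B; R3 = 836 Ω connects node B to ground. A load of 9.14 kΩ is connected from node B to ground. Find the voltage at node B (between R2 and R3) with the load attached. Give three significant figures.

V ≈ 3.65 V

At node B, R3 is in parallel with the load: R3‖R_L = 765.9 Ω.
Below node A the resistance is R2 + (R3‖R_L) = 1236 Ω, so V_A = 32.3 × 1236/6776 = 5.892 V.
Then V_B = V_A × (R3‖R_L)/(R2 + R3‖R_L) = 5.892 × 765.9/1236 = 3.65 V.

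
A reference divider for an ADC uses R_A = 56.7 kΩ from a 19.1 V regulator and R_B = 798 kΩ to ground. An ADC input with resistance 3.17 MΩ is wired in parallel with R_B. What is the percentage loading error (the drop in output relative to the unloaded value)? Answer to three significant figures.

1.64 %

The divider's output (Thévenin) resistance is R_A‖R_B = 52.94 kΩ.
Fractional drop under load = R_th/(R_th + R_L) = 52.94 / (52.94 + 3170) = 0.01643.
So the output falls by 1.64 %.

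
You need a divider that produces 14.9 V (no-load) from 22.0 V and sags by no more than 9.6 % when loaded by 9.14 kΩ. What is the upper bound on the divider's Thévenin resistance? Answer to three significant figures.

R_th ≤ 971 Ω

Loading drop = R_th/(R_th + R_L) ≤ 0.0960, so R_th ≤ R_L · ε/(1−ε) = 9.14 kΩ × 0.0960/0.9040 = 971 Ω.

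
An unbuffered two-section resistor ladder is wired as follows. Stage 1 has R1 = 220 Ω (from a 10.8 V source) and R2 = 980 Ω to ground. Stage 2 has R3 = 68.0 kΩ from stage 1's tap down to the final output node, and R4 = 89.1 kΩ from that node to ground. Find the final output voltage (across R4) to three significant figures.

V_out ≈ 5.00 V

Stage 2 presents R3+R4 = 157100 Ω as a load on stage 1's tap.
Stage 1's lower leg becomes R2‖(R3+R4) = 973.9 Ω, so V_mid = 10.8 × 973.9/1194 = 8.810 V.
Stage 2 is itself unloaded: V_out = V_mid × R4/(R3+R4) = 8.810 × 89100/157100 = 5.00 V.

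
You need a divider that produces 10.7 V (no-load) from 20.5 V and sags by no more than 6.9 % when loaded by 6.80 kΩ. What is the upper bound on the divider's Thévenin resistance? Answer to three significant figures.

R_th ≤ 504 Ω

Loading drop = R_th/(R_th + R_L) ≤ 0.0690, so R_th ≤ R_L · ε/(1−ε) = 6.80 kΩ × 0.0690/0.9310 = 504 Ω.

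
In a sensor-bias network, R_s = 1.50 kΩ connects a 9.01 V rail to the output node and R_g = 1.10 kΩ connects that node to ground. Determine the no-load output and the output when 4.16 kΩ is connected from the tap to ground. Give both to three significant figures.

Unloaded: 3.81 V; loaded: 3.31 V

Open-circuit: V = 9.01 × 1.10/(1.50 + 1.10) = 3.81 V.
With the load, R_g becomes R_g‖R_L = 0.8700 kΩ, so V = 9.01 × 0.8700/2.370 = 3.31 V.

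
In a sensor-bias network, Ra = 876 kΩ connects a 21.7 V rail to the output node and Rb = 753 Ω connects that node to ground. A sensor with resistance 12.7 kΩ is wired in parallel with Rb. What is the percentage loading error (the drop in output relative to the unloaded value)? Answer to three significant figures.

The divider's output (Thévenin) resistance is Ra‖Rb = 752.4 Ω.
Fractional drop under load = R_th/(R_th + R_L) = 752.4 / (752.4 + 12700) = 0.05593.
So the output falls by 5.59 %.

5.59 %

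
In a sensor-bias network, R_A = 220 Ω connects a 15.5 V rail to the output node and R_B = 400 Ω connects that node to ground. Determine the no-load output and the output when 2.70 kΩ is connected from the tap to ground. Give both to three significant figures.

Unloaded: 10.0 V; loaded: 9.50 V

Open-circuit: V = 15.5 × 400/(220 + 400) = 10.0 V.
With the load, R_B becomes R_B‖R_L = 348.4 Ω, so V = 15.5 × 348.4/568.4 = 9.50 V.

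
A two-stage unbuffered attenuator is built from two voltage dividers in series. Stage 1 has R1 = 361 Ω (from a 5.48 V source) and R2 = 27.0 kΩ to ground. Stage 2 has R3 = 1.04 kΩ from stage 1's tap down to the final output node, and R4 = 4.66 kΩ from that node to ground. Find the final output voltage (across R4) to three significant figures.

Stage 2 presents R3+R4 = 5700 Ω as a load on stage 1's tap.
Stage 1's lower leg becomes R2‖(R3+R4) = 4706 Ω, so V_mid = 5.48 × 4706/5067 = 5.090 V.
Stage 2 is itself unloaded: V_out = V_mid × R4/(R3+R4) = 5.090 × 4660/5700 = 4.16 V.

V_out ≈ 4.16 V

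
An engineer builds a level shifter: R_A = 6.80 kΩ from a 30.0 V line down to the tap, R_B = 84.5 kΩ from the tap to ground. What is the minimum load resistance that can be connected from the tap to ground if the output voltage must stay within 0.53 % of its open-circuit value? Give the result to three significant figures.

Output resistance R_th = R_A‖R_B = (6.80 × 84.5)/91.30 = 6.294 kΩ.
The fractional drop is R_th/(R_th + R_L); requiring this ≤ 0.00530 gives R_L ≥ R_th(1/0.00530 − 1) = 6.294 × 187.7 = 1.18 MΩ.

R_L(min) ≈ 1.18 MΩ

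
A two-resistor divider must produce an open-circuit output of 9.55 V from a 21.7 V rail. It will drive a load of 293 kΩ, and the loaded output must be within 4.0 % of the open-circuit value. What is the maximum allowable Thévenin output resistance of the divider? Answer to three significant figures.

R_th ≤ 12.2 kΩ

Loading drop = R_th/(R_th + R_L) ≤ 0.0400, so R_th ≤ R_L · ε/(1−ε) = 293 kΩ × 0.0400/0.9600 = 12.2 kΩ.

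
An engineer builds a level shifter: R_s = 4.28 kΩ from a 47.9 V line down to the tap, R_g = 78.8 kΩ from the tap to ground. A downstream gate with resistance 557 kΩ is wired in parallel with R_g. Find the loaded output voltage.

V_out ≈ 45.1 V

The load sits in parallel with R_g: R_g‖R_L = (78.8 × 557) / (78.8 + 557) = 69.03 kΩ.
V_out = 47.9 × 69.03 / (4.28 + 69.03) = 47.9 × 69.03/73.31 = 45.1 V.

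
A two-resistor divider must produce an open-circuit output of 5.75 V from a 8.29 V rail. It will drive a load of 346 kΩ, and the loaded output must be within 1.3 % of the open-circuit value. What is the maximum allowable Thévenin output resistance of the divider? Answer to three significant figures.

R_th ≤ 4.56 kΩ

Loading drop = R_th/(R_th + R_L) ≤ 0.0130, so R_th ≤ R_L · ε/(1−ε) = 346 kΩ × 0.0130/0.9870 = 4.56 kΩ.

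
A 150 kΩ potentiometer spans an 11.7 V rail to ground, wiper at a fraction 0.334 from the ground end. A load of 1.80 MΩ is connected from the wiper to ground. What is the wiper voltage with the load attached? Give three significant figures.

The wiper splits the pot into (1−α)R = 99.90 kΩ above and αR = 50.10 kΩ below.
Lower section ‖ load = 48.74 kΩ.
V_wiper = 11.7 × 48.74/(99.90 + 48.74) = 3.84 V.

V ≈ 3.84 V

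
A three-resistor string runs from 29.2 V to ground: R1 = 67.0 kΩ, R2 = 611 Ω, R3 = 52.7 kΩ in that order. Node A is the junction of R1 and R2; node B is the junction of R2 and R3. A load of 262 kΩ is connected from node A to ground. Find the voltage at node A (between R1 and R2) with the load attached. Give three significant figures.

Below node A the series string R2+R3 = 53310 Ω sits in parallel with the 262000 Ω load: 44300 Ω.
V_A = 29.2 × 44300/(67000 + 44300) = 11.6 V.

V ≈ 11.6 V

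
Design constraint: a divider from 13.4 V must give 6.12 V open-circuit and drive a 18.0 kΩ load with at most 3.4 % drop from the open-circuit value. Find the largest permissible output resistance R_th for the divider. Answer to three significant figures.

R_th ≤ 634 Ω

Loading drop = R_th/(R_th + R_L) ≤ 0.0340, so R_th ≤ R_L · ε/(1−ε) = 18.0 kΩ × 0.0340/0.9660 = 634 Ω.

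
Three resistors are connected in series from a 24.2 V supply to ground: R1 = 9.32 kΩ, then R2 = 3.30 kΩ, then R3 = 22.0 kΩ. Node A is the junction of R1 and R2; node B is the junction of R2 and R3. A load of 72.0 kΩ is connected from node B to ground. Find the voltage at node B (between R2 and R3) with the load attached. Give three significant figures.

At node B, R3 is in parallel with the load: R3‖R_L = 16.85 kΩ.
Below node A the resistance is R2 + (R3‖R_L) = 20.15 kΩ, so V_A = 24.2 × 20.15/29.47 = 16.55 V.
Then V_B = V_A × (R3‖R_L)/(R2 + R3‖R_L) = 16.55 × 16.85/20.15 = 13.8 V.

V ≈ 13.8 V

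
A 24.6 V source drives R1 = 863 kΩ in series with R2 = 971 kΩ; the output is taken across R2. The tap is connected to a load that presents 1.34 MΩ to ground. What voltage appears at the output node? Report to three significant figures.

The load sits in parallel with R2: R2‖R_L = (971 × 1340) / (971 + 1340) = 563.0 kΩ.
V_out = 24.6 × 563.0 / (863 + 563.0) = 24.6 × 563.0/1426 = 9.71 V.

V_out ≈ 9.71 V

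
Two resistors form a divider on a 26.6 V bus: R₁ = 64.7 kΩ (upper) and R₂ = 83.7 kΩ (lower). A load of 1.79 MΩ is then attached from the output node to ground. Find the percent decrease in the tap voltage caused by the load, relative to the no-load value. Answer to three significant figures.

2.00 %

The divider's output (Thévenin) resistance is R₁‖R₂ = 36.49 kΩ.
Fractional drop under load = R_th/(R_th + R_L) = 36.49 / (36.49 + 1790) = 0.01998.
So the output falls by 2.00 %.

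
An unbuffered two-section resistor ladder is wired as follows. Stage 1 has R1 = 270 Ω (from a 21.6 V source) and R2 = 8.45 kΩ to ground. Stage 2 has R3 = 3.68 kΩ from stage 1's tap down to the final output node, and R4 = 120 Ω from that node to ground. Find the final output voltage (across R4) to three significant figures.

V_out ≈ 0.618 V

Stage 2 presents R3+R4 = 3800 Ω as a load on stage 1's tap.
Stage 1's lower leg becomes R2‖(R3+R4) = 2621 Ω, so V_mid = 21.6 × 2621/2891 = 19.58 V.
Stage 2 is itself unloaded: V_out = V_mid × R4/(R3+R4) = 19.58 × 120/3800 = 0.618 V.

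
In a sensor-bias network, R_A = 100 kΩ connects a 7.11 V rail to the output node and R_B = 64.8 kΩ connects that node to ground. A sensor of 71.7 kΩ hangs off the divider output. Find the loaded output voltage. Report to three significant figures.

V_out ≈ 1.81 V

The load sits in parallel with R_B: R_B‖R_L = (64.8 × 71.7) / (64.8 + 71.7) = 34.04 kΩ.
V_out = 7.11 × 34.04 / (100 + 34.04) = 7.11 × 34.04/134.0 = 1.81 V.
(Unloaded it would have been 2.80 V.)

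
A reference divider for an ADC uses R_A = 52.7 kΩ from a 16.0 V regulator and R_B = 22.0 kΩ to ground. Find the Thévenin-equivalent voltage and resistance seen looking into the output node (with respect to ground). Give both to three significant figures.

V_th = 4.71 V, R_th = 15.5 kΩ

V_th is the open-circuit tap voltage: 16.0 × 22.0/(52.7 + 22.0) = 4.71 V.
With the supply zeroed, R_A and R_B appear in parallel from the tap: R_th = R_A‖R_B = (52.7 × 22.0)/74.70 = 15.5 kΩ.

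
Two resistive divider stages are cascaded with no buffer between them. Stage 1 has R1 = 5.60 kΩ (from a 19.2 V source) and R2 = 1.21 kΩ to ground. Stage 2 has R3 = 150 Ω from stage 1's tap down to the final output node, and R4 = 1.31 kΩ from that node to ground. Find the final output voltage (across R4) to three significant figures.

V_out ≈ 1.82 V

Stage 2 presents R3+R4 = 1460 Ω as a load on stage 1's tap.
Stage 1's lower leg becomes R2‖(R3+R4) = 661.6 Ω, so V_mid = 19.2 × 661.6/6262 = 2.029 V.
Stage 2 is itself unloaded: V_out = V_mid × R4/(R3+R4) = 2.029 × 1310/1460 = 1.82 V.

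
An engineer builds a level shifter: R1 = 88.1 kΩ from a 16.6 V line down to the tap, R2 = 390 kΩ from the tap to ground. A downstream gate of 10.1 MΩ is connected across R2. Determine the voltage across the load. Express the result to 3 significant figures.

V_out ≈ 13.4 V

The load sits in parallel with R2: R2‖R_L = (390 × 10100) / (390 + 10100) = 375.5 kΩ.
V_out = 16.6 × 375.5 / (88.1 + 375.5) = 16.6 × 375.5/463.6 = 13.4 V.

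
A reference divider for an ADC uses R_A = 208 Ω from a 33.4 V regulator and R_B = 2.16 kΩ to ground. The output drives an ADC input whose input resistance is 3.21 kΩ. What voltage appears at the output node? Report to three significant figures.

The load sits in parallel with R_B: R_B‖R_L = (2160 × 3210) / (2160 + 3210) = 1291 Ω.
V_out = 33.4 × 1291 / (208 + 1291) = 33.4 × 1291/1499 = 28.8 V.
(Unloaded it would have been 30.5 V.)

V_out ≈ 28.8 V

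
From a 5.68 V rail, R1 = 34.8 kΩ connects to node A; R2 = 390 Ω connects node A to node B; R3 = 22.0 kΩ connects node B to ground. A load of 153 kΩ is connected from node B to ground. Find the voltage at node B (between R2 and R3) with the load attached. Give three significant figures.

V ≈ 2.01 V

At node B, R3 is in parallel with the load: R3‖R_L = 19230 Ω.
Below node A the resistance is R2 + (R3‖R_L) = 19620 Ω, so V_A = 5.68 × 19620/54420 = 2.048 V.
Then V_B = V_A × (R3‖R_L)/(R2 + R3‖R_L) = 2.048 × 19230/19620 = 2.01 V.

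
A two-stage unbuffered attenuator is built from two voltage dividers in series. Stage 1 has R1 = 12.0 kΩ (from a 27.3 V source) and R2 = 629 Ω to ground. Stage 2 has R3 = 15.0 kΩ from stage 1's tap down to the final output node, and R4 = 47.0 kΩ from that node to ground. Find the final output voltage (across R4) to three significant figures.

Stage 2 presents R3+R4 = 62000 Ω as a load on stage 1's tap.
Stage 1's lower leg becomes R2‖(R3+R4) = 622.7 Ω, so V_mid = 27.3 × 622.7/12620 = 1.347 V.
Stage 2 is itself unloaded: V_out = V_mid × R4/(R3+R4) = 1.347 × 47000/62000 = 1.02 V.

V_out ≈ 1.02 V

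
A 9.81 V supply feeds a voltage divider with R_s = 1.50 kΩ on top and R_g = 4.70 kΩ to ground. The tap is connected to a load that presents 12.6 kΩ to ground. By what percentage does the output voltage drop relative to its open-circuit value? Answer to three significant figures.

8.28 %

The divider's output (Thévenin) resistance is R_s‖R_g = 1.137 kΩ.
Fractional drop under load = R_th/(R_th + R_L) = 1.137 / (1.137 + 12.6) = 0.08278.
So the output falls by 8.28 %.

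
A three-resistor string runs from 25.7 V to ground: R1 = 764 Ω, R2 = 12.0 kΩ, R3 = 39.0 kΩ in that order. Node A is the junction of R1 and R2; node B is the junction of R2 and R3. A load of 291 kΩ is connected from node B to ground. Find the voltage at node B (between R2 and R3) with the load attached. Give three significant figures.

V ≈ 18.7 V

At node B, R3 is in parallel with the load: R3‖R_L = 34390 Ω.
Below node A the resistance is R2 + (R3‖R_L) = 46390 Ω, so V_A = 25.7 × 46390/47150 = 25.28 V.
Then V_B = V_A × (R3‖R_L)/(R2 + R3‖R_L) = 25.28 × 34390/46390 = 18.7 V.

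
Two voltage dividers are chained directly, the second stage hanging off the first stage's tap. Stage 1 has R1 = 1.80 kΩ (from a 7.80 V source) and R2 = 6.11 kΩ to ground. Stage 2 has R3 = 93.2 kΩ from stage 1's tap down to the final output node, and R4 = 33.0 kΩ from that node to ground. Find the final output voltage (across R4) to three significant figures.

Stage 2 presents R3+R4 = 126.2 kΩ as a load on stage 1's tap.
Stage 1's lower leg becomes R2‖(R3+R4) = 5.828 kΩ, so V_mid = 7.80 × 5.828/7.628 = 5.959 V.
Stage 2 is itself unloaded: V_out = V_mid × R4/(R3+R4) = 5.959 × 33.0/126.2 = 1.56 V.

V_out ≈ 1.56 V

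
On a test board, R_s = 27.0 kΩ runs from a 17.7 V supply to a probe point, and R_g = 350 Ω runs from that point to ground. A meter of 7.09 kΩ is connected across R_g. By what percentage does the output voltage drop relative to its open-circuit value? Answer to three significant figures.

The divider's output (Thévenin) resistance is R_s‖R_g = 345.5 Ω.
Fractional drop under load = R_th/(R_th + R_L) = 345.5 / (345.5 + 7090) = 0.04647.
So the output falls by 4.65 %.

4.65 %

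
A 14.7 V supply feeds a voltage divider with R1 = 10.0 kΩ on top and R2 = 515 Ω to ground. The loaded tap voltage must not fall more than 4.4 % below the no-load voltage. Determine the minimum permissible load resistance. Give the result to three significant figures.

Output resistance R_th = R1‖R2 = (10000 × 515)/10520 = 489.8 Ω.
The fractional drop is R_th/(R_th + R_L); requiring this ≤ 0.0440 gives R_L ≥ R_th(1/0.0440 − 1) = 489.8 × 21.73 = 10.6 kΩ.

R_L(min) ≈ 10.6 kΩ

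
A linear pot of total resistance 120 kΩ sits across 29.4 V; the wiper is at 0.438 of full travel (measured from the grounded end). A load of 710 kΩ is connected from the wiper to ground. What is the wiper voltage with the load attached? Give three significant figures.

The wiper splits the pot into (1−α)R = 67.44 kΩ above and αR = 52.56 kΩ below.
Lower section ‖ load = 48.94 kΩ.
V_wiper = 29.4 × 48.94/(67.44 + 48.94) = 12.4 V.

V ≈ 12.4 V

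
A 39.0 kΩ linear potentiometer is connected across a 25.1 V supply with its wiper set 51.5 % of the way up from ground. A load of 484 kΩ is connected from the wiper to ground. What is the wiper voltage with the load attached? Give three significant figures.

V ≈ 12.7 V

The wiper splits the pot into (1−α)R = 18.91 kΩ above and αR = 20.09 kΩ below.
Lower section ‖ load = 19.28 kΩ.
V_wiper = 25.1 × 19.28/(18.91 + 19.28) = 12.7 V.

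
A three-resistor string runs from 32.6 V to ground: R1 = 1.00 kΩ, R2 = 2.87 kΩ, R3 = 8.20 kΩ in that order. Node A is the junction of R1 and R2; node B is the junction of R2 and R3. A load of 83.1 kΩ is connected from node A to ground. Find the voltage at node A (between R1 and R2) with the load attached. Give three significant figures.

Below node A the series string R2+R3 = 11.07 kΩ sits in parallel with the 83.1 kΩ load: 9.769 kΩ.
V_A = 32.6 × 9.769/(1.00 + 9.769) = 29.6 V.

V ≈ 29.6 V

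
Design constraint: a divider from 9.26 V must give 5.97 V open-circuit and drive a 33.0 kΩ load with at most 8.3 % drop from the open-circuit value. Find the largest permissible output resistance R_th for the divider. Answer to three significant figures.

R_th ≤ 2.99 kΩ

Loading drop = R_th/(R_th + R_L) ≤ 0.0830, so R_th ≤ R_L · ε/(1−ε) = 33.0 kΩ × 0.0830/0.9170 = 2.99 kΩ.
(Any R1, R2 with R2/(R1+R2) = 0.645 and R1‖R2 ≤ 2.99 kΩ will meet the spec.)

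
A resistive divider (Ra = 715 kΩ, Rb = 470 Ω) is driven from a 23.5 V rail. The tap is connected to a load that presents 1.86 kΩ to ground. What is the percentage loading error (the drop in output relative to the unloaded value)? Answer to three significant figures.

20.2 %

The divider's output (Thévenin) resistance is Ra‖Rb = 469.7 Ω.
Fractional drop under load = R_th/(R_th + R_L) = 469.7 / (469.7 + 1860) = 0.2016.
So the output falls by 20.2 %.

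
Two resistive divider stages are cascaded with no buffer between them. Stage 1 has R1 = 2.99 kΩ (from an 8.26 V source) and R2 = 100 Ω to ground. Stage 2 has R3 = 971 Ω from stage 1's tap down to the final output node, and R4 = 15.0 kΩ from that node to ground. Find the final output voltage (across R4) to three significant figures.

V_out ≈ 0.250 V

Stage 2 presents R3+R4 = 15970 Ω as a load on stage 1's tap.
Stage 1's lower leg becomes R2‖(R3+R4) = 99.38 Ω, so V_mid = 8.26 × 99.38/3089 = 0.2657 V.
Stage 2 is itself unloaded: V_out = V_mid × R4/(R3+R4) = 0.2657 × 15000/15970 = 0.250 V.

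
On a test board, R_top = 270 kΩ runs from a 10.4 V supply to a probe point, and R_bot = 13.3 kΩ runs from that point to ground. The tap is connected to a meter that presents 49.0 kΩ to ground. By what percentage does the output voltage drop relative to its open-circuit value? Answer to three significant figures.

The divider's output (Thévenin) resistance is R_top‖R_bot = 12.68 kΩ.
Fractional drop under load = R_th/(R_th + R_L) = 12.68 / (12.68 + 49.0) = 0.2055.
So the output falls by 20.6 %.

20.6 %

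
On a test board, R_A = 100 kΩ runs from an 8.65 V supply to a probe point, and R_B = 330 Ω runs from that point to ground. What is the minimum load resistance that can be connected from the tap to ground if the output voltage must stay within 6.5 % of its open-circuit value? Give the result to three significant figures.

R_L(min) ≈ 4.73 kΩ

Output resistance R_th = R_A‖R_B = (100000 × 330)/100300 = 328.9 Ω.
The fractional drop is R_th/(R_th + R_L); requiring this ≤ 0.0650 gives R_L ≥ R_th(1/0.0650 − 1) = 328.9 × 14.38 = 4.73 kΩ.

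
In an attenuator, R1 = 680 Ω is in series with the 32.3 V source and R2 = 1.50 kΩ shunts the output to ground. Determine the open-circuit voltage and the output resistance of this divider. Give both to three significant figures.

V_th is the open-circuit tap voltage: 32.3 × 1500/(680 + 1500) = 22.2 V.
With the supply zeroed, R1 and R2 appear in parallel from the tap: R_th = R1‖R2 = (680 × 1500)/2180 = 468 Ω.

V_th = 22.2 V, R_th = 468 Ω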